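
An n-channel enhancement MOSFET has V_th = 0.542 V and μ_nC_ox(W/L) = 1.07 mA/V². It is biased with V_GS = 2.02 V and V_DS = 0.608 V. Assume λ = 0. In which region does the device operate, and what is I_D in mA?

Triode; I_D = 0.764 mA

V_ov = V_GS − V_th = 2.02 − 0.542 = 1.48 V.
Since V_DS = 0.608 V < V_ov = 1.48 V, the device is in the triode region.
I_D = k_n [V_ov · V_DS − ½ V_DS²] = 1.07 × [1.48 × 0.608 − 0.5 × 0.608²] = 0.764 mA.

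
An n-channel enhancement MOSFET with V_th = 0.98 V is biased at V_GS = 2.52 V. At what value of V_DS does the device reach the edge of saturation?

V_DS,sat = 1.54 V

The boundary between triode and saturation is V_DS = V_GS − V_th = V_ov.
V_ov = 2.52 − 0.98 = 1.54 V.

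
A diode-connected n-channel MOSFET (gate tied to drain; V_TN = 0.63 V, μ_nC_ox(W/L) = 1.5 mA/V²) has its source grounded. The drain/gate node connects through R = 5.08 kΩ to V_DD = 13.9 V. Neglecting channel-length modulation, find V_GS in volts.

V_GS = 2.37 V

With gate tied to drain, V_GS = V_DS ≥ V_GS − V_TN, so the device is in saturation.
KCL at the drain: ½ k_n (V_GS − V_TN)² = (V_DD − V_GS)/R.
Let x = V_GS − 0.63. Then 3.81 x² + x − 13.27 = 0, giving x = 1.74 V (positive root), so V_GS = 2.37 V.
I_D = (V_DD − V_GS)/R = (13.9 − 2.37) / 5.08 = 2.27 mA.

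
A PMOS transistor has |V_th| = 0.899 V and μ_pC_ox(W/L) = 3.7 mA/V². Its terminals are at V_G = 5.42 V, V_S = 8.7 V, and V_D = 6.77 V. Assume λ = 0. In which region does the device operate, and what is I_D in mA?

Triode; I_D = 10.1 mA

V_SG = V_S − V_G = 8.7 − 5.42 = 3.28 V; V_SD = V_S − V_D = 8.7 − 6.77 = 1.93 V.
V_ov = V_SG − |V_th| = 3.28 − 0.899 = 2.38 V.
Since V_SD = 1.93 V < V_ov = 2.38 V, the device is in the triode region.
I_D = k_p [V_ov · V_SD − ½ V_SD²] = 3.7 × [2.38 × 1.93 − 0.5 × 1.93²] = 10.1 mA.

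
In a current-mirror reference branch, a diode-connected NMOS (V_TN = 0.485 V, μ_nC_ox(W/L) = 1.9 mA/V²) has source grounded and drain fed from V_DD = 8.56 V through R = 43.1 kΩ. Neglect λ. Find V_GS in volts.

With gate tied to drain, V_GS = V_DS ≥ V_GS − V_TN, so the device is in saturation.
KCL at the drain: ½ k_n (V_GS − V_TN)² = (V_DD − V_GS)/R.
Let x = V_GS − 0.485. Then 40.9 x² + x − 8.075 = 0, giving x = 0.432 V (positive root), so V_GS = 0.917 V.
I_D = (V_DD − V_GS)/R = (8.56 − 0.917) / 43.1 = 0.177 mA.

V_GS = 0.917 V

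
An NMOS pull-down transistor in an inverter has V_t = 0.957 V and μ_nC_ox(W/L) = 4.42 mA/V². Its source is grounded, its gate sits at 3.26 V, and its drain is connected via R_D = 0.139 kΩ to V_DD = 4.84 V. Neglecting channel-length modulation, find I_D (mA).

V_GS = V_G = 3.26 V, so V_ov = 3.26 − 0.957 = 2.3 V.
Assume saturation: I_D = ½ k_n V_ov² = 0.5 × 4.42 × 2.3² = 11.7 mA, giving V_DS = V_DD − I_D R_D = 4.84 − 11.7 × 0.139 = 3.21 V.
V_DS = 3.21 V ≥ V_ov = 2.3 V, confirming saturation.

I_D = 11.7 mA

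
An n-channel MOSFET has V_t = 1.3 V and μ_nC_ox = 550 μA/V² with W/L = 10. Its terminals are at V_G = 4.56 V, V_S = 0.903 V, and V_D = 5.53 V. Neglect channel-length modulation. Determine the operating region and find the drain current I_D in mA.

V_GS = V_G − V_S = 4.56 − 0.903 = 3.66 V; V_DS = V_D − V_S = 5.53 − 0.903 = 4.63 V.
k_n = μ_nC_ox · (W/L) = 5.5 mA/V².
V_ov = V_GS − V_t = 3.66 − 1.3 = 2.36 V.
Since V_DS = 4.63 V ≥ V_ov = 2.36 V, the device is in saturation.
I_D = ½ k_n V_ov² = 0.5 × 5.5 × 2.36² = 15.3 mA.

Saturation; I_D = 15.3 mA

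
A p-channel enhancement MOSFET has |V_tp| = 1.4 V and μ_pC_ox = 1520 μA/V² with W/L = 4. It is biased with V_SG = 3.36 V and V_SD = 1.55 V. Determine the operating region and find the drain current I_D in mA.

Triode; I_D = 11.2 mA

k_p = μ_pC_ox · (W/L) = 6.08 mA/V².
V_ov = V_SG − |V_tp| = 3.36 − 1.4 = 1.96 V.
Since V_SD = 1.55 V < V_ov = 1.96 V, the device is in the triode region.
I_D = k_p [V_ov · V_SD − ½ V_SD²] = 6.08 × [1.96 × 1.55 − 0.5 × 1.55²] = 11.2 mA.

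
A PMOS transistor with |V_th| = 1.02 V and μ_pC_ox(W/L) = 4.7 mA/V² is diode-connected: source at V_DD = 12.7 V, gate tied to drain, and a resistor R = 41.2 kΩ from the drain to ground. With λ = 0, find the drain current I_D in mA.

I_D = 0.275 mA

With gate tied to drain, V_SG = V_SD ≥ V_SG − |V_th|, so the device is in saturation.
KCL at the drain: ½ k_p (V_SG − |V_th|)² = (V_DD − V_SG)/R.
Let x = V_SG − 1.02. Then 96.8 x² + x − 11.68 = 0, giving x = 0.342 V (positive root), so V_SG = 1.36 V.
I_D = (V_DD − V_SG)/R = (12.7 − 1.36) / 41.2 = 0.275 mA.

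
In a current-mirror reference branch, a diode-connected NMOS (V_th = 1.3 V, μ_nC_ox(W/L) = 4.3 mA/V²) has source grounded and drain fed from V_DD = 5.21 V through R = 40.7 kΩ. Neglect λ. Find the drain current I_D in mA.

I_D = 0.0910 mA

With gate tied to drain, V_GS = V_DS ≥ V_GS − V_th, so the device is in saturation.
KCL at the drain: ½ k_n (V_GS − V_th)² = (V_DD − V_GS)/R.
Let x = V_GS − 1.3. Then 87.5 x² + x − 3.91 = 0, giving x = 0.206 V (positive root), so V_GS = 1.51 V.
I_D = (V_DD − V_GS)/R = (5.21 − 1.51) / 40.7 = 0.091 mA.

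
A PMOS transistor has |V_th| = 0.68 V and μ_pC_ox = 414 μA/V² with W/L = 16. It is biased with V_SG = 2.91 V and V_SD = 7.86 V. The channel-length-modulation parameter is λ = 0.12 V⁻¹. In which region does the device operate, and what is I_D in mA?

Saturation; I_D = 32.0 mA

k_p = μ_pC_ox · (W/L) = 6.624 mA/V².
V_ov = V_SG − |V_th| = 2.91 − 0.68 = 2.23 V.
Since V_SD = 7.86 V ≥ V_ov = 2.23 V, the device is in saturation.
I_D = ½ k_p V_ov² (1 + λ V_SD) = 0.5 × 6.624 × 2.23² × (1 + 0.12 × 7.86) = 32 mA.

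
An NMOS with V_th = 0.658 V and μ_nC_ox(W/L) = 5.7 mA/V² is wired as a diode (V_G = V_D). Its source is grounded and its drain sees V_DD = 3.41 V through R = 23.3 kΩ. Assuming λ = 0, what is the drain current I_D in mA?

I_D = 0.110 mA

With gate tied to drain, V_GS = V_DS ≥ V_GS − V_th, so the device is in saturation.
KCL at the drain: ½ k_n (V_GS − V_th)² = (V_DD − V_GS)/R.
Let x = V_GS − 0.658. Then 66.4 x² + x − 2.752 = 0, giving x = 0.196 V (positive root), so V_GS = 0.854 V.
I_D = (V_DD − V_GS)/R = (3.41 − 0.854) / 23.3 = 0.11 mA.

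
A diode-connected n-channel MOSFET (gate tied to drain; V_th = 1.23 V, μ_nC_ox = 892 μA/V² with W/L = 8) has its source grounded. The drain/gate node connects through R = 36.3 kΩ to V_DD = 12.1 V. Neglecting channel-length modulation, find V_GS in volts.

With gate tied to drain, V_GS = V_DS ≥ V_GS − V_th, so the device is in saturation.
k_n = μ_nC_ox · (W/L) = 7.136 mA/V².
KCL at the drain: ½ k_n (V_GS − V_th)² = (V_DD − V_GS)/R.
Let x = V_GS − 1.23. Then 130 x² + x − 10.87 = 0, giving x = 0.286 V (positive root), so V_GS = 1.52 V.
I_D = (V_DD − V_GS)/R = (12.1 − 1.52) / 36.3 = 0.292 mA.

V_GS = 1.52 V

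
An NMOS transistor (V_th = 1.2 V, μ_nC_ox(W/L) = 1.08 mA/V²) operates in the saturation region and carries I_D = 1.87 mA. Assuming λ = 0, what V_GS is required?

In saturation I_D = ½ k_n (V_GS − V_th)², so V_GS − V_th = √(2 I_D / k_n) = √(2 × 1.87 / 1.08) = 1.86 V.
V_GS = 1.2 + 1.86 = 3.06 V.

V_GS = 3.06 V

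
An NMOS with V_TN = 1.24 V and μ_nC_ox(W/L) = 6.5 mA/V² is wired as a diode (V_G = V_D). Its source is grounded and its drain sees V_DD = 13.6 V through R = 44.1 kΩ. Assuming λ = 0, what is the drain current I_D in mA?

With gate tied to drain, V_GS = V_DS ≥ V_GS − V_TN, so the device is in saturation.
KCL at the drain: ½ k_n (V_GS − V_TN)² = (V_DD − V_GS)/R.
Let x = V_GS − 1.24. Then 143 x² + x − 12.36 = 0, giving x = 0.29 V (positive root), so V_GS = 1.53 V.
I_D = (V_DD − V_GS)/R = (13.6 − 1.53) / 44.1 = 0.274 mA.

I_D = 0.274 mA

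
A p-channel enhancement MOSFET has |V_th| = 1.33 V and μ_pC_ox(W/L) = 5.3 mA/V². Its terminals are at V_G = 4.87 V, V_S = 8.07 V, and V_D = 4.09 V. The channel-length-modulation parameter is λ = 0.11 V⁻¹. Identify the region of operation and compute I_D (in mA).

Saturation; I_D = 13.3 mA

V_SG = V_S − V_G = 8.07 − 4.87 = 3.2 V; V_SD = V_S − V_D = 8.07 − 4.09 = 3.98 V.
V_ov = V_SG − |V_th| = 3.2 − 1.33 = 1.87 V.
Since V_SD = 3.98 V ≥ V_ov = 1.87 V, the device is in saturation.
I_D = ½ k_p V_ov² (1 + λ V_SD) = 0.5 × 5.3 × 1.87² × (1 + 0.11 × 3.98) = 13.3 mA.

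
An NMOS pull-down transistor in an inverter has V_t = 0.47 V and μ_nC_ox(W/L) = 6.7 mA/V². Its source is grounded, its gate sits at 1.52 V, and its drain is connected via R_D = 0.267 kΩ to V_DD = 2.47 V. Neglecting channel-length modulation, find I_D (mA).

I_D = 3.69 mA

V_GS = V_G = 1.52 V, so V_ov = 1.52 − 0.47 = 1.05 V.
Assume saturation: I_D = ½ k_n V_ov² = 0.5 × 6.7 × 1.05² = 3.69 mA, giving V_DS = V_DD − I_D R_D = 2.47 − 3.69 × 0.267 = 1.48 V.
V_DS = 1.48 V ≥ V_ov = 1.05 V, confirming saturation.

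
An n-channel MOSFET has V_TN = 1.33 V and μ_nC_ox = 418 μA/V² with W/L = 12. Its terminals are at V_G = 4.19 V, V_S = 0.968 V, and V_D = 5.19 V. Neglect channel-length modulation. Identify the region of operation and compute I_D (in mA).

V_GS = V_G − V_S = 4.19 − 0.968 = 3.22 V; V_DS = V_D − V_S = 5.19 − 0.968 = 4.22 V.
k_n = μ_nC_ox · (W/L) = 5.016 mA/V².
V_ov = V_GS − V_TN = 3.22 − 1.33 = 1.89 V.
Since V_DS = 4.22 V ≥ V_ov = 1.89 V, the device is in saturation.
I_D = ½ k_n V_ov² = 0.5 × 5.016 × 1.89² = 8.98 mA.

Saturation; I_D = 8.98 mA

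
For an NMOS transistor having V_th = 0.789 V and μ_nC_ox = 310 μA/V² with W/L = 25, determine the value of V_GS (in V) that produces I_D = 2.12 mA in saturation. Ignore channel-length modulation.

k_n = μ_nC_ox · (W/L) = 7.75 mA/V².
In saturation I_D = ½ k_n (V_GS − V_th)², so V_GS − V_th = √(2 I_D / k_n) = √(2 × 2.12 / 7.75) = 0.74 V.
V_GS = 0.789 + 0.74 = 1.53 V.

V_GS = 1.53 V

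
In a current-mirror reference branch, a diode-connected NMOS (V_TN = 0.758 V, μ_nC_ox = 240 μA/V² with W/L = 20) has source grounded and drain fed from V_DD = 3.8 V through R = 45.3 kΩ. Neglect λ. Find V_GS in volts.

V_GS = 0.921 V

With gate tied to drain, V_GS = V_DS ≥ V_GS − V_TN, so the device is in saturation.
k_n = μ_nC_ox · (W/L) = 4.8 mA/V².
KCL at the drain: ½ k_n (V_GS − V_TN)² = (V_DD − V_GS)/R.
Let x = V_GS − 0.758. Then 109 x² + x − 3.042 = 0, giving x = 0.163 V (positive root), so V_GS = 0.921 V.
I_D = (V_DD − V_GS)/R = (3.8 − 0.921) / 45.3 = 0.0636 mA.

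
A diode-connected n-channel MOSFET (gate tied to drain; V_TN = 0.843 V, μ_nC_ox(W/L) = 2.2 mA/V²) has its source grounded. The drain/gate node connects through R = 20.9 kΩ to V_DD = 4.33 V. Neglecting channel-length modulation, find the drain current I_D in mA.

With gate tied to drain, V_GS = V_DS ≥ V_GS − V_TN, so the device is in saturation.
KCL at the drain: ½ k_n (V_GS − V_TN)² = (V_DD − V_GS)/R.
Let x = V_GS − 0.843. Then 23 x² + x − 3.487 = 0, giving x = 0.368 V (positive root), so V_GS = 1.21 V.
I_D = (V_DD − V_GS)/R = (4.33 − 1.21) / 20.9 = 0.149 mA.

I_D = 0.149 mA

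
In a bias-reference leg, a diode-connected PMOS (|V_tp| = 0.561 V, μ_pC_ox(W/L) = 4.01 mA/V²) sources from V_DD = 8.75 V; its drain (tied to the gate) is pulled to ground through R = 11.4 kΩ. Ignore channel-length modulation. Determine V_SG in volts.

With gate tied to drain, V_SG = V_SD ≥ V_SG − |V_tp|, so the device is in saturation.
KCL at the drain: ½ k_p (V_SG − |V_tp|)² = (V_DD − V_SG)/R.
Let x = V_SG − 0.561. Then 22.9 x² + x − 8.189 = 0, giving x = 0.577 V (positive root), so V_SG = 1.14 V.
I_D = (V_DD − V_SG)/R = (8.75 − 1.14) / 11.4 = 0.668 mA.

V_SG = 1.14 V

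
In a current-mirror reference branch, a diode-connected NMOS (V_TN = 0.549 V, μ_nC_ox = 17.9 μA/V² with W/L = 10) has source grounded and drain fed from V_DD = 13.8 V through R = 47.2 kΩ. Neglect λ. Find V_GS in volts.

With gate tied to drain, V_GS = V_DS ≥ V_GS − V_TN, so the device is in saturation.
k_n = μ_nC_ox · (W/L) = 0.179 mA/V².
KCL at the drain: ½ k_n (V_GS − V_TN)² = (V_DD − V_GS)/R.
Let x = V_GS − 0.549. Then 4.22 x² + x − 13.25 = 0, giving x = 1.66 V (positive root), so V_GS = 2.21 V.
I_D = (V_DD − V_GS)/R = (13.8 − 2.21) / 47.2 = 0.246 mA.

V_GS = 2.21 V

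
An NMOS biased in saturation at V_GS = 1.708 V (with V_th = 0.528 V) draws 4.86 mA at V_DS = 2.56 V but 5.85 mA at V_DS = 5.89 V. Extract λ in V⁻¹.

With V_GS fixed, I_D ∝ (1 + λ V_DS) in saturation, so I_D2/I_D1 = (1 + λ V_DS2)/(1 + λ V_DS1).
5.85/4.86 = 1.204 = (1 + 5.89 λ)/(1 + 2.56 λ).
Solving: λ (I_D1 V_DS2 − I_D2 V_DS1) = I_D2 − I_D1, so λ = (5.85 − 4.86) / (4.86 × 5.89 − 5.85 × 2.56) = 0.99 / 13.6 = 0.0725 V⁻¹.

λ = 0.0725 V⁻¹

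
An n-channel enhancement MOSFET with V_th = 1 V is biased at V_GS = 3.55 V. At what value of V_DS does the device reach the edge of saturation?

The boundary between triode and saturation is V_DS = V_GS − V_th = V_ov.
V_ov = 3.55 − 1 = 2.55 V.

V_DS,sat = 2.55 V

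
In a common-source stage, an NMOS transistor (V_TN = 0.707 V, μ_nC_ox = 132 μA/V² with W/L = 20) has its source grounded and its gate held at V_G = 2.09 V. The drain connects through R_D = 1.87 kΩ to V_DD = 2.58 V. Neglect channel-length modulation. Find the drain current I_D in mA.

I_D = 1.18 mA

V_GS = V_G = 2.09 V, so V_ov = 2.09 − 0.707 = 1.38 V.
k_n = μ_nC_ox · (W/L) = 2.64 mA/V².
Assume saturation: I_D = ½ k_n V_ov² = 0.5 × 2.64 × 1.38² = 2.52 mA, giving V_DS = V_DD − I_D R_D = 2.58 − 2.52 × 1.87 = -2.14 V.
But -2.14 V < V_ov = 1.38 V, so the device is actually in triode.
In triode I_D = k_n[V_ov V_DS − ½ V_DS²] and I_D = (V_DD − V_DS)/R_D. Equating: 2.47 V_DS² − 7.828 V_DS + 2.58 = 0, giving V_DS = 0.374 V (the root below V_ov).
I_D = (2.58 − 0.374) / 1.87 = 1.18 mA.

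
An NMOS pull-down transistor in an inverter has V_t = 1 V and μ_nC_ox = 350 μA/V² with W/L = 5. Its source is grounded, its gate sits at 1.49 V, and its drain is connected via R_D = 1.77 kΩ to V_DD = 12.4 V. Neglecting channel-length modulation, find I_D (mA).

I_D = 0.210 mA

V_GS = V_G = 1.49 V, so V_ov = 1.49 − 1 = 0.49 V.
k_n = μ_nC_ox · (W/L) = 1.75 mA/V².
Assume saturation: I_D = ½ k_n V_ov² = 0.5 × 1.75 × 0.49² = 0.21 mA, giving V_DS = V_DD − I_D R_D = 12.4 − 0.21 × 1.77 = 12 V.
V_DS = 12 V ≥ V_ov = 0.49 V, confirming saturation.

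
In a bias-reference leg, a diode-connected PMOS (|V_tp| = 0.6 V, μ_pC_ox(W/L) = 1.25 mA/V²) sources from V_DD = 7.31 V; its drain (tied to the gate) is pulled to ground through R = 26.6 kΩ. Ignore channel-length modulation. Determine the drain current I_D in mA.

I_D = 0.229 mA

With gate tied to drain, V_SG = V_SD ≥ V_SG − |V_tp|, so the device is in saturation.
KCL at the drain: ½ k_p (V_SG − |V_tp|)² = (V_DD − V_SG)/R.
Let x = V_SG − 0.6. Then 16.6 x² + x − 6.71 = 0, giving x = 0.606 V (positive root), so V_SG = 1.21 V.
I_D = (V_DD − V_SG)/R = (7.31 − 1.21) / 26.6 = 0.229 mA.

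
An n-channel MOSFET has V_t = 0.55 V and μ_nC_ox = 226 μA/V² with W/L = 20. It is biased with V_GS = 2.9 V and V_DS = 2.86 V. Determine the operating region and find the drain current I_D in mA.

k_n = μ_nC_ox · (W/L) = 4.52 mA/V².
V_ov = V_GS − V_t = 2.9 − 0.55 = 2.35 V.
Since V_DS = 2.86 V ≥ V_ov = 2.35 V, the device is in saturation.
I_D = ½ k_n V_ov² = 0.5 × 4.52 × 2.35² = 12.5 mA.

Saturation; I_D = 12.5 mA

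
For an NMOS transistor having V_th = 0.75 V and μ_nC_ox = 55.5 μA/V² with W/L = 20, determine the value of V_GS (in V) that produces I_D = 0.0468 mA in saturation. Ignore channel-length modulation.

k_n = μ_nC_ox · (W/L) = 1.11 mA/V².
In saturation I_D = ½ k_n (V_GS − V_th)², so V_GS − V_th = √(2 I_D / k_n) = √(2 × 0.0468 / 1.11) = 0.29 V.
V_GS = 0.75 + 0.29 = 1.04 V.

V_GS = 1.04 V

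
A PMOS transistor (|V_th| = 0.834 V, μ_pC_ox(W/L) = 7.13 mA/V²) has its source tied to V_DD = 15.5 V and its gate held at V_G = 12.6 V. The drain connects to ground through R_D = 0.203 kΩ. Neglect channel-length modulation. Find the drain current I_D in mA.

V_SG = V_DD − V_G = 15.5 − 12.6 = 2.9 V, so V_ov = 2.9 − 0.834 = 2.07 V.
Assume saturation: I_D = ½ k_p V_ov² = 0.5 × 7.13 × 2.07² = 15.2 mA, giving V_SD = V_DD − I_D R_D = 15.5 − 15.2 × 0.203 = 12.4 V.
V_SD = 12.4 V ≥ V_ov = 2.07 V, confirming saturation.

I_D = 15.2 mA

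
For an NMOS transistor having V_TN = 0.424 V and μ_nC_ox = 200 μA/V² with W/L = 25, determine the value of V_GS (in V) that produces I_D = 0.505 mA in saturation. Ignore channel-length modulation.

V_GS = 0.873 V

k_n = μ_nC_ox · (W/L) = 5 mA/V².
In saturation I_D = ½ k_n (V_GS − V_TN)², so V_GS − V_TN = √(2 I_D / k_n) = √(2 × 0.505 / 5) = 0.449 V.
V_GS = 0.424 + 0.449 = 0.873 V.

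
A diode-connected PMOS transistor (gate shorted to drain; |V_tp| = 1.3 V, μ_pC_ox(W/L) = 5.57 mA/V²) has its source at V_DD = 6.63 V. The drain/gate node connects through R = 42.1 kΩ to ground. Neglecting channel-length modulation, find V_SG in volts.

With gate tied to drain, V_SG = V_SD ≥ V_SG − |V_tp|, so the device is in saturation.
KCL at the drain: ½ k_p (V_SG − |V_tp|)² = (V_DD − V_SG)/R.
Let x = V_SG − 1.3. Then 117 x² + x − 5.33 = 0, giving x = 0.209 V (positive root), so V_SG = 1.51 V.
I_D = (V_DD − V_SG)/R = (6.63 − 1.51) / 42.1 = 0.122 mA.

V_SG = 1.51 V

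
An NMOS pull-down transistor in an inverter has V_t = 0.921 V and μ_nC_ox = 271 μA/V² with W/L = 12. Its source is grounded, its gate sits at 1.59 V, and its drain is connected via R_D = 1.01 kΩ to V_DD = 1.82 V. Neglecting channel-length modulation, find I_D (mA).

V_GS = V_G = 1.59 V, so V_ov = 1.59 − 0.921 = 0.669 V.
k_n = μ_nC_ox · (W/L) = 3.252 mA/V².
Assume saturation: I_D = ½ k_n V_ov² = 0.5 × 3.252 × 0.669² = 0.728 mA, giving V_DS = V_DD − I_D R_D = 1.82 − 0.728 × 1.01 = 1.08 V.
V_DS = 1.08 V ≥ V_ov = 0.669 V, confirming saturation.

I_D = 0.728 mA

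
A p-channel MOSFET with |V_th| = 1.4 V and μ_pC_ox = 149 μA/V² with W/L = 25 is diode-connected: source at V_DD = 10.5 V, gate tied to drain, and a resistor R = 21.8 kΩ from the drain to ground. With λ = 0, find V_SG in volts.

V_SG = 1.86 V

With gate tied to drain, V_SG = V_SD ≥ V_SG − |V_th|, so the device is in saturation.
k_p = μ_pC_ox · (W/L) = 3.725 mA/V².
KCL at the drain: ½ k_p (V_SG − |V_th|)² = (V_DD − V_SG)/R.
Let x = V_SG − 1.4. Then 40.6 x² + x − 9.1 = 0, giving x = 0.461 V (positive root), so V_SG = 1.86 V.
I_D = (V_DD − V_SG)/R = (10.5 − 1.86) / 21.8 = 0.396 mA.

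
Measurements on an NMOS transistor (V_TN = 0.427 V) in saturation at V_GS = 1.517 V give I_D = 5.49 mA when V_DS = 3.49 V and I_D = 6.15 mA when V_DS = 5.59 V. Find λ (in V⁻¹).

λ = 0.0715 V⁻¹

With V_GS fixed, I_D ∝ (1 + λ V_DS) in saturation, so I_D2/I_D1 = (1 + λ V_DS2)/(1 + λ V_DS1).
6.15/5.49 = 1.12 = (1 + 5.59 λ)/(1 + 3.49 λ).
Solving: λ (I_D1 V_DS2 − I_D2 V_DS1) = I_D2 − I_D1, so λ = (6.15 − 5.49) / (5.49 × 5.59 − 6.15 × 3.49) = 0.66 / 9.23 = 0.0715 V⁻¹.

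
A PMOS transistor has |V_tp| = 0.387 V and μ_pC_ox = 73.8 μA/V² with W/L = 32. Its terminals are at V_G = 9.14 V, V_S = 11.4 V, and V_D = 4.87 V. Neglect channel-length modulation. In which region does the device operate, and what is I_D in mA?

V_SG = V_S − V_G = 11.4 − 9.14 = 2.26 V; V_SD = V_S − V_D = 11.4 − 4.87 = 6.53 V.
k_p = μ_pC_ox · (W/L) = 2.362 mA/V².
V_ov = V_SG − |V_tp| = 2.26 − 0.387 = 1.87 V.
Since V_SD = 6.53 V ≥ V_ov = 1.87 V, the device is in saturation.
I_D = ½ k_p V_ov² = 0.5 × 2.362 × 1.87² = 4.14 mA.

Saturation; I_D = 4.14 mA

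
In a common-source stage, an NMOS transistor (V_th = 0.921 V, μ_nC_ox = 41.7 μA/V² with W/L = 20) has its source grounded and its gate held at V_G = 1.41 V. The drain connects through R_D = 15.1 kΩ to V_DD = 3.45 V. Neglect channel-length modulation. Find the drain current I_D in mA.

V_GS = V_G = 1.41 V, so V_ov = 1.41 − 0.921 = 0.489 V.
k_n = μ_nC_ox · (W/L) = 0.834 mA/V².
Assume saturation: I_D = ½ k_n V_ov² = 0.5 × 0.834 × 0.489² = 0.0997 mA, giving V_DS = V_DD − I_D R_D = 3.45 − 0.0997 × 15.1 = 1.94 V.
V_DS = 1.94 V ≥ V_ov = 0.489 V, confirming saturation.

I_D = 0.0997 mA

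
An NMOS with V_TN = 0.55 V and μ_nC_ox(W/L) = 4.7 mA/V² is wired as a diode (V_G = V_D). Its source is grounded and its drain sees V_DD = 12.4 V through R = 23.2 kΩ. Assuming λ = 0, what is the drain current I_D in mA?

With gate tied to drain, V_GS = V_DS ≥ V_GS − V_TN, so the device is in saturation.
KCL at the drain: ½ k_n (V_GS − V_TN)² = (V_DD − V_GS)/R.
Let x = V_GS − 0.55. Then 54.5 x² + x − 11.85 = 0, giving x = 0.457 V (positive root), so V_GS = 1.01 V.
I_D = (V_DD − V_GS)/R = (12.4 − 1.01) / 23.2 = 0.491 mA.

I_D = 0.491 mA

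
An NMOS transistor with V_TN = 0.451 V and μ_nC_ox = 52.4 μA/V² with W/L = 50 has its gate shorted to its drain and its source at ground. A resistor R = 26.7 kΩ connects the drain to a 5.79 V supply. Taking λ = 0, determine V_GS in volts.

V_GS = 0.828 V

With gate tied to drain, V_GS = V_DS ≥ V_GS − V_TN, so the device is in saturation.
k_n = μ_nC_ox · (W/L) = 2.62 mA/V².
KCL at the drain: ½ k_n (V_GS − V_TN)² = (V_DD − V_GS)/R.
Let x = V_GS − 0.451. Then 35 x² + x − 5.339 = 0, giving x = 0.377 V (positive root), so V_GS = 0.828 V.
I_D = (V_DD − V_GS)/R = (5.79 − 0.828) / 26.7 = 0.186 mA.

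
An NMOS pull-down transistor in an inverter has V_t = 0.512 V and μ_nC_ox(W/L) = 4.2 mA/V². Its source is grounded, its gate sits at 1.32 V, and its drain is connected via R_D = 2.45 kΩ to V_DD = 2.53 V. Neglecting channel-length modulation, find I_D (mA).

I_D = 0.897 mA

V_GS = V_G = 1.32 V, so V_ov = 1.32 − 0.512 = 0.808 V.
Assume saturation: I_D = ½ k_n V_ov² = 0.5 × 4.2 × 0.808² = 1.37 mA, giving V_DS = V_DD − I_D R_D = 2.53 − 1.37 × 2.45 = -0.829 V.
But -0.829 V < V_ov = 0.808 V, so the device is actually in triode.
In triode I_D = k_n[V_ov V_DS − ½ V_DS²] and I_D = (V_DD − V_DS)/R_D. Equating: 5.15 V_DS² − 9.314 V_DS + 2.53 = 0, giving V_DS = 0.333 V (the root below V_ov).
I_D = (2.53 − 0.333) / 2.45 = 0.897 mA.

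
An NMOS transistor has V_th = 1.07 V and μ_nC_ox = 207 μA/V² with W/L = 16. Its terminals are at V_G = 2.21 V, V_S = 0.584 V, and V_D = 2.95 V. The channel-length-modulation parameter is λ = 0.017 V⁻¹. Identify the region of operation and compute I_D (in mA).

V_GS = V_G − V_S = 2.21 − 0.584 = 1.63 V; V_DS = V_D − V_S = 2.95 − 0.584 = 2.37 V.
k_n = μ_nC_ox · (W/L) = 3.312 mA/V².
V_ov = V_GS − V_th = 1.63 − 1.07 = 0.556 V.
Since V_DS = 2.37 V ≥ V_ov = 0.556 V, the device is in saturation.
I_D = ½ k_n V_ov² (1 + λ V_DS) = 0.5 × 3.312 × 0.556² × (1 + 0.017 × 2.37) = 0.533 mA.

Saturation; I_D = 0.533 mA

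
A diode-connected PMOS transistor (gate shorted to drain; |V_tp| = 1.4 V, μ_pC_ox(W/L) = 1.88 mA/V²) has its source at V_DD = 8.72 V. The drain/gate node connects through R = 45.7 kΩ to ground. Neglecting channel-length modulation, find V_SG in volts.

V_SG = 1.80 V

With gate tied to drain, V_SG = V_SD ≥ V_SG − |V_tp|, so the device is in saturation.
KCL at the drain: ½ k_p (V_SG − |V_tp|)² = (V_DD − V_SG)/R.
Let x = V_SG − 1.4. Then 43 x² + x − 7.32 = 0, giving x = 0.401 V (positive root), so V_SG = 1.8 V.
I_D = (V_DD − V_SG)/R = (8.72 − 1.8) / 45.7 = 0.151 mA.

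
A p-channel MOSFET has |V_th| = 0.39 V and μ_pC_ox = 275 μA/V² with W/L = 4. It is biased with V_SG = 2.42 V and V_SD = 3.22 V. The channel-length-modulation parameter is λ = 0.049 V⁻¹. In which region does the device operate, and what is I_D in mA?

k_p = μ_pC_ox · (W/L) = 1.1 mA/V².
V_ov = V_SG − |V_th| = 2.42 − 0.39 = 2.03 V.
Since V_SD = 3.22 V ≥ V_ov = 2.03 V, the device is in saturation.
I_D = ½ k_p V_ov² (1 + λ V_SD) = 0.5 × 1.1 × 2.03² × (1 + 0.049 × 3.22) = 2.62 mA.

Saturation; I_D = 2.62 mA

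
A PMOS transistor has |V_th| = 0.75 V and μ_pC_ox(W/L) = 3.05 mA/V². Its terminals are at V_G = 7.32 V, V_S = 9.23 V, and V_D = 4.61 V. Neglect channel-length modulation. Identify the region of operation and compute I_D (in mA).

Saturation; I_D = 2.05 mA

V_SG = V_S − V_G = 9.23 − 7.32 = 1.91 V; V_SD = V_S − V_D = 9.23 − 4.61 = 4.62 V.
V_ov = V_SG − |V_th| = 1.91 − 0.75 = 1.16 V.
Since V_SD = 4.62 V ≥ V_ov = 1.16 V, the device is in saturation.
I_D = ½ k_p V_ov² = 0.5 × 3.05 × 1.16² = 2.05 mA.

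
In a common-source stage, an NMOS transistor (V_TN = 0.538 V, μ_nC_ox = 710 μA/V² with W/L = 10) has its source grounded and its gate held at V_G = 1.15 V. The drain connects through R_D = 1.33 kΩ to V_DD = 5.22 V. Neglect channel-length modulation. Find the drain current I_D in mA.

I_D = 1.33 mA

V_GS = V_G = 1.15 V, so V_ov = 1.15 − 0.538 = 0.612 V.
k_n = μ_nC_ox · (W/L) = 7.1 mA/V².
Assume saturation: I_D = ½ k_n V_ov² = 0.5 × 7.1 × 0.612² = 1.33 mA, giving V_DS = V_DD − I_D R_D = 5.22 − 1.33 × 1.33 = 3.45 V.
V_DS = 3.45 V ≥ V_ov = 0.612 V, confirming saturation.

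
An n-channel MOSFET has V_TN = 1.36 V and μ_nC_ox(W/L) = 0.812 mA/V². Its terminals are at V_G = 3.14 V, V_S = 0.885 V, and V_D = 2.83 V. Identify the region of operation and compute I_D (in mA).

V_GS = V_G − V_S = 3.14 − 0.885 = 2.25 V; V_DS = V_D − V_S = 2.83 − 0.885 = 1.95 V.
V_ov = V_GS − V_TN = 2.25 − 1.36 = 0.895 V.
Since V_DS = 1.95 V ≥ V_ov = 0.895 V, the device is in saturation.
I_D = ½ k_n V_ov² = 0.5 × 0.812 × 0.895² = 0.325 mA.

Saturation; I_D = 0.325 mA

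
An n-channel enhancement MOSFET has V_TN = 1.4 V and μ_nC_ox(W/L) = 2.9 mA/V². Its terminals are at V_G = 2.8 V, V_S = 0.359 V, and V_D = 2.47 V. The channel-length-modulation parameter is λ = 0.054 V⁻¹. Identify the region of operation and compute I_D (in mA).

Saturation; I_D = 1.75 mA

V_GS = V_G − V_S = 2.8 − 0.359 = 2.44 V; V_DS = V_D − V_S = 2.47 − 0.359 = 2.11 V.
V_ov = V_GS − V_TN = 2.44 − 1.4 = 1.04 V.
Since V_DS = 2.11 V ≥ V_ov = 1.04 V, the device is in saturation.
I_D = ½ k_n V_ov² (1 + λ V_DS) = 0.5 × 2.9 × 1.04² × (1 + 0.054 × 2.11) = 1.75 mA.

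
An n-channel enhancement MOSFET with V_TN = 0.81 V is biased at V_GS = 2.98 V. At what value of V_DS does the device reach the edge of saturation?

V_DS,sat = 2.17 V

The boundary between triode and saturation is V_DS = V_GS − V_TN = V_ov.
V_ov = 2.98 − 0.81 = 2.17 V.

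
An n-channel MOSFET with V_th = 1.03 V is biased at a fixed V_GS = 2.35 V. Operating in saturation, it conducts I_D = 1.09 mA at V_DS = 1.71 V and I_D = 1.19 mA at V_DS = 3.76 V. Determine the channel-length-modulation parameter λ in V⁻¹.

With V_GS fixed, I_D ∝ (1 + λ V_DS) in saturation, so I_D2/I_D1 = (1 + λ V_DS2)/(1 + λ V_DS1).
1.19/1.09 = 1.092 = (1 + 3.76 λ)/(1 + 1.71 λ).
Solving: λ (I_D1 V_DS2 − I_D2 V_DS1) = I_D2 − I_D1, so λ = (1.19 − 1.09) / (1.09 × 3.76 − 1.19 × 1.71) = 0.1 / 2.06 = 0.0485 V⁻¹.

λ = 0.0485 V⁻¹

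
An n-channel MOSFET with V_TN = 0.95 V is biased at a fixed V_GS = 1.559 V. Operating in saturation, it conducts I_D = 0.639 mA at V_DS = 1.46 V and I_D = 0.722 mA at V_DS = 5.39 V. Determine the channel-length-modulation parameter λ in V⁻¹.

With V_GS fixed, I_D ∝ (1 + λ V_DS) in saturation, so I_D2/I_D1 = (1 + λ V_DS2)/(1 + λ V_DS1).
0.722/0.639 = 1.13 = (1 + 5.39 λ)/(1 + 1.46 λ).
Solving: λ (I_D1 V_DS2 − I_D2 V_DS1) = I_D2 − I_D1, so λ = (0.722 − 0.639) / (0.639 × 5.39 − 0.722 × 1.46) = 0.083 / 2.39 = 0.0347 V⁻¹.

λ = 0.0347 V⁻¹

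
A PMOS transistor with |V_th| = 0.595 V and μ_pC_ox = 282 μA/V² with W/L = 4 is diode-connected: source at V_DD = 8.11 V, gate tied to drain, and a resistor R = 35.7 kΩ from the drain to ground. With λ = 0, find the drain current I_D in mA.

With gate tied to drain, V_SG = V_SD ≥ V_SG − |V_th|, so the device is in saturation.
k_p = μ_pC_ox · (W/L) = 1.128 mA/V².
KCL at the drain: ½ k_p (V_SG − |V_th|)² = (V_DD − V_SG)/R.
Let x = V_SG − 0.595. Then 20.1 x² + x − 7.515 = 0, giving x = 0.587 V (positive root), so V_SG = 1.18 V.
I_D = (V_DD − V_SG)/R = (8.11 − 1.18) / 35.7 = 0.194 mA.

I_D = 0.194 mA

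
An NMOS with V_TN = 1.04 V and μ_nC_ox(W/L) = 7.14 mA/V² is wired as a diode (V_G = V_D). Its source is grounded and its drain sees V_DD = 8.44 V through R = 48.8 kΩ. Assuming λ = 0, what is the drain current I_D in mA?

I_D = 0.147 mA

With gate tied to drain, V_GS = V_DS ≥ V_GS − V_TN, so the device is in saturation.
KCL at the drain: ½ k_n (V_GS − V_TN)² = (V_DD − V_GS)/R.
Let x = V_GS − 1.04. Then 174 x² + x − 7.4 = 0, giving x = 0.203 V (positive root), so V_GS = 1.24 V.
I_D = (V_DD − V_GS)/R = (8.44 − 1.24) / 48.8 = 0.147 mA.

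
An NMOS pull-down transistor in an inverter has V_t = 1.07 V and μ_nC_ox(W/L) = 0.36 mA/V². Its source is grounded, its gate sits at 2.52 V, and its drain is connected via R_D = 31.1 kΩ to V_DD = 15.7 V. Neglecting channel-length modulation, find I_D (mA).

I_D = 0.378 mA

V_GS = V_G = 2.52 V, so V_ov = 2.52 − 1.07 = 1.45 V.
Assume saturation: I_D = ½ k_n V_ov² = 0.5 × 0.36 × 1.45² = 0.378 mA, giving V_DS = V_DD − I_D R_D = 15.7 − 0.378 × 31.1 = 3.93 V.
V_DS = 3.93 V ≥ V_ov = 1.45 V, confirming saturation.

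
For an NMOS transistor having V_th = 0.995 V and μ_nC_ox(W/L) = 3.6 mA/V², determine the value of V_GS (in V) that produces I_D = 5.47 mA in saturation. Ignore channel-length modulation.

In saturation I_D = ½ k_n (V_GS − V_th)², so V_GS − V_th = √(2 I_D / k_n) = √(2 × 5.47 / 3.6) = 1.74 V.
V_GS = 0.995 + 1.74 = 2.74 V.

V_GS = 2.74 V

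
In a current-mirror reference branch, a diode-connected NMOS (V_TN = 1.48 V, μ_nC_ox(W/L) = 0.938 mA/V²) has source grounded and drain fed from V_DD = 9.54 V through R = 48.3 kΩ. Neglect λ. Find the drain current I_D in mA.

I_D = 0.155 mA

With gate tied to drain, V_GS = V_DS ≥ V_GS − V_TN, so the device is in saturation.
KCL at the drain: ½ k_n (V_GS − V_TN)² = (V_DD − V_GS)/R.
Let x = V_GS − 1.48. Then 22.7 x² + x − 8.06 = 0, giving x = 0.575 V (positive root), so V_GS = 2.05 V.
I_D = (V_DD − V_GS)/R = (9.54 − 2.05) / 48.3 = 0.155 mA.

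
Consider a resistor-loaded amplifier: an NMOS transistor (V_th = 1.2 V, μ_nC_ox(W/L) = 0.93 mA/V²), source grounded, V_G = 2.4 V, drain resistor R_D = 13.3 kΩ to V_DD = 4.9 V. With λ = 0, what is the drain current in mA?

V_GS = V_G = 2.4 V, so V_ov = 2.4 − 1.2 = 1.2 V.
Assume saturation: I_D = ½ k_n V_ov² = 0.5 × 0.93 × 1.2² = 0.67 mA, giving V_DS = V_DD − I_D R_D = 4.9 − 0.67 × 13.3 = -4.01 V.
But -4.01 V < V_ov = 1.2 V, so the device is actually in triode.
In triode I_D = k_n[V_ov V_DS − ½ V_DS²] and I_D = (V_DD − V_DS)/R_D. Equating: 6.18 V_DS² − 15.84 V_DS + 4.9 = 0, giving V_DS = 0.36 V (the root below V_ov).
I_D = (4.9 − 0.36) / 13.3 = 0.341 mA.

I_D = 0.341 mA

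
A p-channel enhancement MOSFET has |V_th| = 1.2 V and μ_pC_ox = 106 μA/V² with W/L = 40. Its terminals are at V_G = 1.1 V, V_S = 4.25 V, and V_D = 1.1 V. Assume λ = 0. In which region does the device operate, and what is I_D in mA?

V_SG = V_S − V_G = 4.25 − 1.1 = 3.15 V; V_SD = V_S − V_D = 4.25 − 1.1 = 3.15 V.
k_p = μ_pC_ox · (W/L) = 4.24 mA/V².
V_ov = V_SG − |V_th| = 3.15 − 1.2 = 1.95 V.
Since V_SD = 3.15 V ≥ V_ov = 1.95 V, the device is in saturation.
I_D = ½ k_p V_ov² = 0.5 × 4.24 × 1.95² = 8.06 mA.

Saturation; I_D = 8.06 mA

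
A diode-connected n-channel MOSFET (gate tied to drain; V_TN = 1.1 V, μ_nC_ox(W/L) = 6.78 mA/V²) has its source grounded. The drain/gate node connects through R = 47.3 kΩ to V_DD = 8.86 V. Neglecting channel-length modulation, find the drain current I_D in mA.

I_D = 0.159 mA

With gate tied to drain, V_GS = V_DS ≥ V_GS − V_TN, so the device is in saturation.
KCL at the drain: ½ k_n (V_GS − V_TN)² = (V_DD − V_GS)/R.
Let x = V_GS − 1.1. Then 160 x² + x − 7.76 = 0, giving x = 0.217 V (positive root), so V_GS = 1.32 V.
I_D = (V_DD − V_GS)/R = (8.86 − 1.32) / 47.3 = 0.159 mA.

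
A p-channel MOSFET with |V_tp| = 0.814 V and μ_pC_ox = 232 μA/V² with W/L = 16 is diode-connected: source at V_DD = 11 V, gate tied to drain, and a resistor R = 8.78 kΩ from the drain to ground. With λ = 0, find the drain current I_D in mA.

With gate tied to drain, V_SG = V_SD ≥ V_SG − |V_tp|, so the device is in saturation.
k_p = μ_pC_ox · (W/L) = 3.712 mA/V².
KCL at the drain: ½ k_p (V_SG − |V_tp|)² = (V_DD − V_SG)/R.
Let x = V_SG − 0.814. Then 16.3 x² + x − 10.19 = 0, giving x = 0.761 V (positive root), so V_SG = 1.57 V.
I_D = (V_DD − V_SG)/R = (11 − 1.57) / 8.78 = 1.07 mA.

I_D = 1.07 mA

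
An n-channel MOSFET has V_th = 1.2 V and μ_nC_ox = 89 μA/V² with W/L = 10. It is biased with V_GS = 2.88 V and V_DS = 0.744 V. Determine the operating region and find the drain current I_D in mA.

Triode; I_D = 0.866 mA

k_n = μ_nC_ox · (W/L) = 0.89 mA/V².
V_ov = V_GS − V_th = 2.88 − 1.2 = 1.68 V.
Since V_DS = 0.744 V < V_ov = 1.68 V, the device is in the triode region.
I_D = k_n [V_ov · V_DS − ½ V_DS²] = 0.89 × [1.68 × 0.744 − 0.5 × 0.744²] = 0.866 mA.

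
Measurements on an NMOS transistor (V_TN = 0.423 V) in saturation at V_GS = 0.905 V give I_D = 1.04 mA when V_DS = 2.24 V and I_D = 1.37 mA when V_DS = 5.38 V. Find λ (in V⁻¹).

With V_GS fixed, I_D ∝ (1 + λ V_DS) in saturation, so I_D2/I_D1 = (1 + λ V_DS2)/(1 + λ V_DS1).
1.37/1.04 = 1.317 = (1 + 5.38 λ)/(1 + 2.24 λ).
Solving: λ (I_D1 V_DS2 − I_D2 V_DS1) = I_D2 − I_D1, so λ = (1.37 − 1.04) / (1.04 × 5.38 − 1.37 × 2.24) = 0.33 / 2.53 = 0.131 V⁻¹.

λ = 0.131 V⁻¹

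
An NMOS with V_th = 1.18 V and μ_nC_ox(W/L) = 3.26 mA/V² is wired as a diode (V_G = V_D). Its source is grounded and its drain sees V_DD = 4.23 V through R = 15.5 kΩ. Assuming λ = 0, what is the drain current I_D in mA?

With gate tied to drain, V_GS = V_DS ≥ V_GS − V_th, so the device is in saturation.
KCL at the drain: ½ k_n (V_GS − V_th)² = (V_DD − V_GS)/R.
Let x = V_GS − 1.18. Then 25.3 x² + x − 3.05 = 0, giving x = 0.328 V (positive root), so V_GS = 1.51 V.
I_D = (V_DD − V_GS)/R = (4.23 − 1.51) / 15.5 = 0.176 mA.

I_D = 0.176 mA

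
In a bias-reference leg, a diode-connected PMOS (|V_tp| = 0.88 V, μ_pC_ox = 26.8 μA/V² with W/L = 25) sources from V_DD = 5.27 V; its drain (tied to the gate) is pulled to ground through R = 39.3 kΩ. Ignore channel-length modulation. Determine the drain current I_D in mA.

I_D = 0.0979 mA

With gate tied to drain, V_SG = V_SD ≥ V_SG − |V_tp|, so the device is in saturation.
k_p = μ_pC_ox · (W/L) = 0.67 mA/V².
KCL at the drain: ½ k_p (V_SG − |V_tp|)² = (V_DD − V_SG)/R.
Let x = V_SG − 0.88. Then 13.2 x² + x − 4.39 = 0, giving x = 0.541 V (positive root), so V_SG = 1.42 V.
I_D = (V_DD − V_SG)/R = (5.27 − 1.42) / 39.3 = 0.0979 mA.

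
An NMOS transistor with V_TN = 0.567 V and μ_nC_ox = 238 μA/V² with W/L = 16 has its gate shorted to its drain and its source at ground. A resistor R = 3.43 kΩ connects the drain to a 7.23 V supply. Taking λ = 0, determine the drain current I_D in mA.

With gate tied to drain, V_GS = V_DS ≥ V_GS − V_TN, so the device is in saturation.
k_n = μ_nC_ox · (W/L) = 3.808 mA/V².
KCL at the drain: ½ k_n (V_GS − V_TN)² = (V_DD − V_GS)/R.
Let x = V_GS − 0.567. Then 6.53 x² + x − 6.663 = 0, giving x = 0.936 V (positive root), so V_GS = 1.5 V.
I_D = (V_DD − V_GS)/R = (7.23 − 1.5) / 3.43 = 1.67 mA.

I_D = 1.67 mA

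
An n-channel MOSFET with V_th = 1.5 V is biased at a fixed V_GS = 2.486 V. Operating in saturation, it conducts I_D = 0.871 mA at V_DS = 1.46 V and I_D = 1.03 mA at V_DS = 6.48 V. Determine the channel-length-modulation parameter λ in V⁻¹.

λ = 0.0384 V⁻¹

With V_GS fixed, I_D ∝ (1 + λ V_DS) in saturation, so I_D2/I_D1 = (1 + λ V_DS2)/(1 + λ V_DS1).
1.03/0.871 = 1.183 = (1 + 6.48 λ)/(1 + 1.46 λ).
Solving: λ (I_D1 V_DS2 − I_D2 V_DS1) = I_D2 − I_D1, so λ = (1.03 − 0.871) / (0.871 × 6.48 − 1.03 × 1.46) = 0.159 / 4.14 = 0.0384 V⁻¹.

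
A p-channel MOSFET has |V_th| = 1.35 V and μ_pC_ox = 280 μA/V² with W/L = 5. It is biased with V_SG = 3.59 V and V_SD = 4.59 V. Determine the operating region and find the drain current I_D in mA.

k_p = μ_pC_ox · (W/L) = 1.4 mA/V².
V_ov = V_SG − |V_th| = 3.59 − 1.35 = 2.24 V.
Since V_SD = 4.59 V ≥ V_ov = 2.24 V, the device is in saturation.
I_D = ½ k_p V_ov² = 0.5 × 1.4 × 2.24² = 3.51 mA.

Saturation; I_D = 3.51 mA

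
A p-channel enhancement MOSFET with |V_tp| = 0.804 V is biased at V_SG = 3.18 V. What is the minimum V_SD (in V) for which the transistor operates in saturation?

The boundary between triode and saturation is V_SD = V_SG − |V_tp| = V_ov.
V_ov = 3.18 − 0.804 = 2.38 V.

V_SD,sat = 2.38 V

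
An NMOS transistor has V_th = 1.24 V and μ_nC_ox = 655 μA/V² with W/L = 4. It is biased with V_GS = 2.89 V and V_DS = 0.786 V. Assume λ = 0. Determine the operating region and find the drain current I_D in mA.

Triode; I_D = 2.59 mA

k_n = μ_nC_ox · (W/L) = 2.62 mA/V².
V_ov = V_GS − V_th = 2.89 − 1.24 = 1.65 V.
Since V_DS = 0.786 V < V_ov = 1.65 V, the device is in the triode region.
I_D = k_n [V_ov · V_DS − ½ V_DS²] = 2.62 × [1.65 × 0.786 − 0.5 × 0.786²] = 2.59 mA.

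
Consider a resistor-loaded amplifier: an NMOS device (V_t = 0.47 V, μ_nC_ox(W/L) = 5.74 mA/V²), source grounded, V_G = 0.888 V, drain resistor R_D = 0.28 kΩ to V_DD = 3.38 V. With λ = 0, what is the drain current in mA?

V_GS = V_G = 0.888 V, so V_ov = 0.888 − 0.47 = 0.418 V.
Assume saturation: I_D = ½ k_n V_ov² = 0.5 × 5.74 × 0.418² = 0.501 mA, giving V_DS = V_DD − I_D R_D = 3.38 − 0.501 × 0.28 = 3.24 V.
V_DS = 3.24 V ≥ V_ov = 0.418 V, confirming saturation.

I_D = 0.501 mA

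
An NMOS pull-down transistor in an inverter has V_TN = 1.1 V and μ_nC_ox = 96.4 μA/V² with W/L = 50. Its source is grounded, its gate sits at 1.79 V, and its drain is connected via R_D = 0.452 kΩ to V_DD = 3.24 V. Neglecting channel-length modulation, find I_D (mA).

V_GS = V_G = 1.79 V, so V_ov = 1.79 − 1.1 = 0.69 V.
k_n = μ_nC_ox · (W/L) = 4.82 mA/V².
Assume saturation: I_D = ½ k_n V_ov² = 0.5 × 4.82 × 0.69² = 1.15 mA, giving V_DS = V_DD − I_D R_D = 3.24 − 1.15 × 0.452 = 2.72 V.
V_DS = 2.72 V ≥ V_ov = 0.69 V, confirming saturation.

I_D = 1.15 mA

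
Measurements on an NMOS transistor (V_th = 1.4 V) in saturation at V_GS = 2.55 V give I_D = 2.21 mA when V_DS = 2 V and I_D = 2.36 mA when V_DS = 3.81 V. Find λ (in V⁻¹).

With V_GS fixed, I_D ∝ (1 + λ V_DS) in saturation, so I_D2/I_D1 = (1 + λ V_DS2)/(1 + λ V_DS1).
2.36/2.21 = 1.068 = (1 + 3.81 λ)/(1 + 2 λ).
Solving: λ (I_D1 V_DS2 − I_D2 V_DS1) = I_D2 − I_D1, so λ = (2.36 − 2.21) / (2.21 × 3.81 − 2.36 × 2) = 0.15 / 3.7 = 0.0405 V⁻¹.

λ = 0.0405 V⁻¹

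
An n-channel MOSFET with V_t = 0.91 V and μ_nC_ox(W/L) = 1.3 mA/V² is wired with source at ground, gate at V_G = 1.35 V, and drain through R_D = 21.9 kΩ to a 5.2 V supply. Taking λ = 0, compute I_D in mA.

V_GS = V_G = 1.35 V, so V_ov = 1.35 − 0.91 = 0.44 V.
Assume saturation: I_D = ½ k_n V_ov² = 0.5 × 1.3 × 0.44² = 0.126 mA, giving V_DS = V_DD − I_D R_D = 5.2 − 0.126 × 21.9 = 2.44 V.
V_DS = 2.44 V ≥ V_ov = 0.44 V, confirming saturation.

I_D = 0.126 mA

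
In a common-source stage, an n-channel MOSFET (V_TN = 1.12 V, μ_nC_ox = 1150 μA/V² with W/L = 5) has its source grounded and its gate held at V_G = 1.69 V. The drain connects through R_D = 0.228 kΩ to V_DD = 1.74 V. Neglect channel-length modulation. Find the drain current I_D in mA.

I_D = 0.934 mA

V_GS = V_G = 1.69 V, so V_ov = 1.69 − 1.12 = 0.57 V.
k_n = μ_nC_ox · (W/L) = 5.75 mA/V².
Assume saturation: I_D = ½ k_n V_ov² = 0.5 × 5.75 × 0.57² = 0.934 mA, giving V_DS = V_DD − I_D R_D = 1.74 − 0.934 × 0.228 = 1.53 V.
V_DS = 1.53 V ≥ V_ov = 0.57 V, confirming saturation.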